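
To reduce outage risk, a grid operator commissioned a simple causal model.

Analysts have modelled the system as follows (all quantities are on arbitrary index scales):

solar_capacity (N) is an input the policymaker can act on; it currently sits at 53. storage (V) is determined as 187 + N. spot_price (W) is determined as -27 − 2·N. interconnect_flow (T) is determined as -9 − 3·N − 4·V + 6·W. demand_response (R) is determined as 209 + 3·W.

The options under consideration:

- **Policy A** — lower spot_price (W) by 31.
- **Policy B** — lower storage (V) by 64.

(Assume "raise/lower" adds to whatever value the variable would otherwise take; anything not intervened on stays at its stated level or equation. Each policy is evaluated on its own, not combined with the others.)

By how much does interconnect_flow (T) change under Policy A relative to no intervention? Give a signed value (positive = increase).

-186

Baseline:
  N = 53
  V = 187 + 53 = 240
  W = -27 − 2·53 = -133
  T = -9 − 3·53 − 4·240 + 6·(-133) = -1926
Policy A (W − 31):
  N = 53
  V = 187 + 53 = 240
  W = -27 − 2·53 (−31 from intervention) = -164
  T = -9 − 3·53 − 4·240 + 6·(-164) = -2112
Change in T: -2112 − (-1926) = -186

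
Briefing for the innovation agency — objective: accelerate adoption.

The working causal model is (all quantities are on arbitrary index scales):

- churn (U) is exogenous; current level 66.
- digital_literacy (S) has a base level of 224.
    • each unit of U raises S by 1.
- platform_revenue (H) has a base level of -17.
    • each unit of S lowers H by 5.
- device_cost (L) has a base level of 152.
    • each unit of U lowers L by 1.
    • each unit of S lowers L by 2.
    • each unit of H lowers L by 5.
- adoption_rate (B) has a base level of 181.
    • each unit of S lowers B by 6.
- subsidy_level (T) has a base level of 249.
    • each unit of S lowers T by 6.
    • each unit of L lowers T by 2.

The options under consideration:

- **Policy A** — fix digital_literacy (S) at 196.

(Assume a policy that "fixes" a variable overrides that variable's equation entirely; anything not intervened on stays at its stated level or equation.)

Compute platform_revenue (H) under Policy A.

Policy A (S := 196):
  U = 66
  S = 196
  H = -17 − 5·196 = -997

-997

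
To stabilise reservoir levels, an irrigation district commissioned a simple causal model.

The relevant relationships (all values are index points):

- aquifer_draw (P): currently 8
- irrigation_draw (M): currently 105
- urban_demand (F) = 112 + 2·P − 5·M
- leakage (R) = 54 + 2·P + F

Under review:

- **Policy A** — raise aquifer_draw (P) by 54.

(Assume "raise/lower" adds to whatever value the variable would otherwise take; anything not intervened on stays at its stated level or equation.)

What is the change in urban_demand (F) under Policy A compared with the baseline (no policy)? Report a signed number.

Baseline:
  P = 8
  M = 105
  F = 112 + 2·8 − 5·105 = -397
Policy A (P + 54):
  P = 8 + 54 = 62
  M = 105
  F = 112 + 2·62 − 5·105 = -289
Change in F: -289 − (-397) = 108

108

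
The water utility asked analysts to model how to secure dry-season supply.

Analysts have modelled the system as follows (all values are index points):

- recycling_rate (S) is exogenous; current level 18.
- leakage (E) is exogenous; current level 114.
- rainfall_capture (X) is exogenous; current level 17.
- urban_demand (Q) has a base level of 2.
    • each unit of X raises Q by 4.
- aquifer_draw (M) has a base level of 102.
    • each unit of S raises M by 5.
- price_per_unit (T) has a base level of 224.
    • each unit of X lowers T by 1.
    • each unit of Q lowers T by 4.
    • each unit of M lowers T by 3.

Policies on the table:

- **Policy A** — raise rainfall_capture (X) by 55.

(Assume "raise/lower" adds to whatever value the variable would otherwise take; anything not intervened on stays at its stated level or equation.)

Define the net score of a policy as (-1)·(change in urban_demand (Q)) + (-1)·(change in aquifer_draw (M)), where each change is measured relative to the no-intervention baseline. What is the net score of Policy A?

-220

Baseline:
  S = 18
  X = 17
  Q = 2 + 4·17 = 70
  M = 102 + 5·18 = 192
Policy A (X + 55):
  S = 18
  X = 17 + 55 = 72
  Q = 2 + 4·72 = 290
  M = 102 + 5·18 = 192
ΔQ = 290 − 70 = 220; ΔM = 192 − 192 = 0
Score = (-1)·220 + (-1)·0 = -220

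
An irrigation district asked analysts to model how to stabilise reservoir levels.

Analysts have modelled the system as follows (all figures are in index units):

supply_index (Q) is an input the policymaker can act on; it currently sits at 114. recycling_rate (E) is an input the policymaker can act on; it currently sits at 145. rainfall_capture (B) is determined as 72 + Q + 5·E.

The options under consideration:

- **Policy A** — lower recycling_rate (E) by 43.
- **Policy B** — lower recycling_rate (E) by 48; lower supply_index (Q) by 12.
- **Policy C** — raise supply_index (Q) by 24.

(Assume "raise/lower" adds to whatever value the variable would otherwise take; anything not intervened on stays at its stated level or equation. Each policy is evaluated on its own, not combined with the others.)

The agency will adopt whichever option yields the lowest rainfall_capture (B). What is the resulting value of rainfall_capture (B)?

Policy A (E − 43):
  Q = 114
  E = 145 − 43 = 102
  B = 72 + 114 + 5·102 = 696
Policy B (E − 48, Q − 12):
  Q = 114 − 12 = 102
  E = 145 − 48 = 97
  B = 72 + 102 + 5·97 = 659
Policy C (Q + 24):
  Q = 114 + 24 = 138
  E = 145
  B = 72 + 138 + 5·145 = 935
Comparing — Policy A: B=696, Policy B: B=659, Policy C: B=935. Lowest is 659 (Policy B).

659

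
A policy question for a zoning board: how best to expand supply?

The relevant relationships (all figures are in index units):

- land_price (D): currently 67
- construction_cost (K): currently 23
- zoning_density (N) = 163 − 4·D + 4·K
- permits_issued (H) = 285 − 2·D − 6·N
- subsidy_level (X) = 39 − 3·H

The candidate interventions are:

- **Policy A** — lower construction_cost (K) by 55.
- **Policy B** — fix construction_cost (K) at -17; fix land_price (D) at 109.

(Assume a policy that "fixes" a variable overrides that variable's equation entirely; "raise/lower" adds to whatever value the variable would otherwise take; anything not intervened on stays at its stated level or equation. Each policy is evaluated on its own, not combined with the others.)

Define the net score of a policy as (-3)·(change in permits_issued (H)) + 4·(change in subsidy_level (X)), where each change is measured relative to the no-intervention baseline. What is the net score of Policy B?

-28260

Baseline:
  D = 67
  K = 23
  N = 163 − 4·67 + 4·23 = -13
  H = 285 − 2·67 − 6·(-13) = 229
  X = 39 − 3·229 = -648
Policy B (K := -17, D := 109):
  D = 109
  K = -17
  N = 163 − 4·109 + 4·(-17) = -341
  H = 285 − 2·109 − 6·(-341) = 2113
  X = 39 − 3·2113 = -6300
ΔH = 2113 − 229 = 1884; ΔX = -6300 − (-648) = -5652
Score = (-3)·1884 + 4·(-5652) = -28260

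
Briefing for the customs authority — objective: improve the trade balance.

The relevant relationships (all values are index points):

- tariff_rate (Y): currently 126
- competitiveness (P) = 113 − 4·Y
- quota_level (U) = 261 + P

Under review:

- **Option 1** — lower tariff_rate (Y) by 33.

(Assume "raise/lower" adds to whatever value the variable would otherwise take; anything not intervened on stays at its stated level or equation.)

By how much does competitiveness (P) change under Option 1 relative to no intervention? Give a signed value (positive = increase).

Baseline:
  Y = 126
  P = 113 − 4·126 = -391
Option 1 (Y − 33):
  Y = 126 − 33 = 93
  P = 113 − 4·93 = -259
Change in P: -259 − (-391) = 132

132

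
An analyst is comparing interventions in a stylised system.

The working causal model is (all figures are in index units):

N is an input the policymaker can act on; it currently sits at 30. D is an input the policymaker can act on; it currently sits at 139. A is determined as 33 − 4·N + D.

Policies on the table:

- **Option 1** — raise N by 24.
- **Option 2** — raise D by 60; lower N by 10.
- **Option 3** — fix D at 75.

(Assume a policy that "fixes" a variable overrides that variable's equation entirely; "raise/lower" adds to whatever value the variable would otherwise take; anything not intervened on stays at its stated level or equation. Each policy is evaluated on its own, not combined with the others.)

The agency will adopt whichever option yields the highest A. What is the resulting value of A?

Option 1 (N + 24):
  N = 30 + 24 = 54
  D = 139
  A = 33 − 4·54 + 139 = -44
Option 2 (D + 60, N − 10):
  N = 30 − 10 = 20
  D = 139 + 60 = 199
  A = 33 − 4·20 + 199 = 152
Option 3 (D := 75):
  N = 30
  D = 75
  A = 33 − 4·30 + 75 = -12
Comparing — Option 1: A=-44, Option 2: A=152, Option 3: A=-12. Highest is 152 (Option 2).

152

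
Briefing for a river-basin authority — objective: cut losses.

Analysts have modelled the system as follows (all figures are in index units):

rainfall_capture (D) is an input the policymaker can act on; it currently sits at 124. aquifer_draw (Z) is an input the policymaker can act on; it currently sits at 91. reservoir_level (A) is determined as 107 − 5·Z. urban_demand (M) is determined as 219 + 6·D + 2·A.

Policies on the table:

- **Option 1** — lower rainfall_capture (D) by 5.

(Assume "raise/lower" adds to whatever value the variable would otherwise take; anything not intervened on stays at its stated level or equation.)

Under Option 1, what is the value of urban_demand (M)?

Option 1 (D − 5):
  D = 124 − 5 = 119
  Z = 91
  A = 107 − 5·91 = -348
  M = 219 + 6·119 + 2·(-348) = 237

237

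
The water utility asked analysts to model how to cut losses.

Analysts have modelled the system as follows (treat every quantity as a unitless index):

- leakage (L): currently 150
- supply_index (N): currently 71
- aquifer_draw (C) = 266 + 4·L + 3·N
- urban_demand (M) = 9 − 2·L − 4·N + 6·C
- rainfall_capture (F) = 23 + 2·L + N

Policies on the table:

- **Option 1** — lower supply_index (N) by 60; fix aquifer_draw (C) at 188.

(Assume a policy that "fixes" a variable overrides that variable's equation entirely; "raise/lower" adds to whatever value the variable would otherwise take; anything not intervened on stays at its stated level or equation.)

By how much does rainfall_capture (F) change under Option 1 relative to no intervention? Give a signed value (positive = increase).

-60

Baseline:
  L = 150
  N = 71
  F = 23 + 2·150 + 71 = 394
Option 1 (N − 60, C := 188):
  L = 150
  N = 71 − 60 = 11
  F = 23 + 2·150 + 11 = 334
Change in F: 334 − 394 = -60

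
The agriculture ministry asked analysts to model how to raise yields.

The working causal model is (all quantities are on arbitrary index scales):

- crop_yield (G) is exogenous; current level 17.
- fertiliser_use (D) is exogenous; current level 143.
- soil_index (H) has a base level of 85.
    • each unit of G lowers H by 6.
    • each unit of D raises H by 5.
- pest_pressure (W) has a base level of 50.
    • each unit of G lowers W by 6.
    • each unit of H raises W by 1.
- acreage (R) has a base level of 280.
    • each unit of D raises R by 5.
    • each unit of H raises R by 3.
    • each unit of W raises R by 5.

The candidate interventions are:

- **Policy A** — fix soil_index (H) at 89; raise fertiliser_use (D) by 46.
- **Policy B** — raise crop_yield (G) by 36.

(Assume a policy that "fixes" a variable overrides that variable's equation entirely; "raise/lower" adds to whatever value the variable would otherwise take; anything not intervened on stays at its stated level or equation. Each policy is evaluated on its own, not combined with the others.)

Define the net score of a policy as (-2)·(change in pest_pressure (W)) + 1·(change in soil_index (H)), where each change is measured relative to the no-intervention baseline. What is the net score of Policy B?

648

Baseline:
  G = 17
  D = 143
  H = 85 − 6·17 + 5·143 = 698
  W = 50 − 6·17 + 698 = 646
Policy B (G + 36):
  G = 17 + 36 = 53
  D = 143
  H = 85 − 6·53 + 5·143 = 482
  W = 50 − 6·53 + 482 = 214
ΔW = 214 − 646 = -432; ΔH = 482 − 698 = -216
Score = (-2)·(-432) + 1·(-216) = 648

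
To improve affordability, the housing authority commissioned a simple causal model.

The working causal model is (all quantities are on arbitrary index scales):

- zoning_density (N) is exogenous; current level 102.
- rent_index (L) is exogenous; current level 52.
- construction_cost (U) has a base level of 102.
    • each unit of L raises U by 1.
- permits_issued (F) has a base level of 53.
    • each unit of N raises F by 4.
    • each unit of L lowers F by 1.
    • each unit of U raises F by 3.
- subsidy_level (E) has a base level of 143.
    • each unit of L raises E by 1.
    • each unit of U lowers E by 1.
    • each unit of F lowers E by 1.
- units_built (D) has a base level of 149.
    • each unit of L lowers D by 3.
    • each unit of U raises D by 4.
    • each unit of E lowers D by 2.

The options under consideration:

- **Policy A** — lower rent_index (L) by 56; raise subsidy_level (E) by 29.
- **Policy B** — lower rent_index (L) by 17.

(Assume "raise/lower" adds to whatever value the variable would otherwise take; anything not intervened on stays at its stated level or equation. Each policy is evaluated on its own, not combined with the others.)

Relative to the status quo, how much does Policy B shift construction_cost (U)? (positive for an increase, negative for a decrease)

Baseline:
  L = 52
  U = 102 + 52 = 154
Policy B (L − 17):
  L = 52 − 17 = 35
  U = 102 + 35 = 137
Change in U: 137 − 154 = -17

-17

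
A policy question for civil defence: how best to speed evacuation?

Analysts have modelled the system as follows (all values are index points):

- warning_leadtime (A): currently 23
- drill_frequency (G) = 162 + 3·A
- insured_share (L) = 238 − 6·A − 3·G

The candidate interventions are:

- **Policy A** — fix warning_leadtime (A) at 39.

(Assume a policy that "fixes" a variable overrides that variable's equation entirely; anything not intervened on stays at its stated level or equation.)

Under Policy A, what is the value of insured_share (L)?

Policy A (A := 39):
  A = 39
  G = 162 + 3·39 = 279
  L = 238 − 6·39 − 3·279 = -833

-833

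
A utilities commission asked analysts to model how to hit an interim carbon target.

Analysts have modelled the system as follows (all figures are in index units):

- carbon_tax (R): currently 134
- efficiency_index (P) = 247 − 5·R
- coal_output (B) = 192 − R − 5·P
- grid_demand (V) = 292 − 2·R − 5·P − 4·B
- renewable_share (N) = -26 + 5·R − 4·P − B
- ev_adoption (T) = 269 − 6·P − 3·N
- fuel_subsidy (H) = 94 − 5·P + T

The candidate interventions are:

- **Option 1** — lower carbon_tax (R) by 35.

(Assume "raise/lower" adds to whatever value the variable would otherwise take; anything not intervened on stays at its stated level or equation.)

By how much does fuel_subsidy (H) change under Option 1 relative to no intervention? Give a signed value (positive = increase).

Baseline:
  R = 134
  P = 247 − 5·134 = -423
  B = 192 − 134 − 5·(-423) = 2173
  N = -26 + 5·134 − 4·(-423) − 2173 = 163
  T = 269 − 6·(-423) − 3·163 = 2318
  H = 94 − 5·(-423) + 2318 = 4527
Option 1 (R − 35):
  R = 134 − 35 = 99
  P = 247 − 5·99 = -248
  B = 192 − 99 − 5·(-248) = 1333
  N = -26 + 5·99 − 4·(-248) − 1333 = 128
  T = 269 − 6·(-248) − 3·128 = 1373
  H = 94 − 5·(-248) + 1373 = 2707
Change in H: 2707 − 4527 = -1820

-1820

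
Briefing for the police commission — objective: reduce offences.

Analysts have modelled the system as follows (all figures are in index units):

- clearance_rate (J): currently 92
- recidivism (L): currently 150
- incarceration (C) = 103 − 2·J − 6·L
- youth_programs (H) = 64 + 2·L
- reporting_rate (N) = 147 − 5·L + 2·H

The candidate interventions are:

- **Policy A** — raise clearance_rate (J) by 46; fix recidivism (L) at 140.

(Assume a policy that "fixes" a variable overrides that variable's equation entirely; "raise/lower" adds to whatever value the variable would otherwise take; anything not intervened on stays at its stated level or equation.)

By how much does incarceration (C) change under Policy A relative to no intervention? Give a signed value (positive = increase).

Baseline:
  J = 92
  L = 150
  C = 103 − 2·92 − 6·150 = -981
Policy A (J + 46, L := 140):
  J = 92 + 46 = 138
  L = 140
  C = 103 − 2·138 − 6·140 = -1013
Change in C: -1013 − (-981) = -32

-32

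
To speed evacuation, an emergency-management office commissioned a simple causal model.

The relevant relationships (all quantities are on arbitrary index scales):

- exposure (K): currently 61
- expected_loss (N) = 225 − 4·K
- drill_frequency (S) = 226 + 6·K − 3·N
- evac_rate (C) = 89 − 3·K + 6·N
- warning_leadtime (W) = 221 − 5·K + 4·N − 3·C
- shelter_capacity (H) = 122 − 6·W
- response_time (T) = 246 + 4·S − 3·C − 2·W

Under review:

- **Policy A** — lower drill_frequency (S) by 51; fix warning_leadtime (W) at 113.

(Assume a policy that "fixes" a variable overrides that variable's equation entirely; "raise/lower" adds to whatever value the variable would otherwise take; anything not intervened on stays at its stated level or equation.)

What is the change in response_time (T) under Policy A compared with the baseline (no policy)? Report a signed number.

498

Baseline:
  K = 61
  N = 225 − 4·61 = -19
  S = 226 + 6·61 − 3·(-19) = 649
  C = 89 − 3·61 + 6·(-19) = -208
  W = 221 − 5·61 + 4·(-19) − 3·(-208) = 464
  T = 246 + 4·649 − 3·(-208) − 2·464 = 2538
Policy A (S − 51, W := 113):
  K = 61
  N = 225 − 4·61 = -19
  S = 226 + 6·61 − 3·(-19) (−51 from intervention) = 598
  C = 89 − 3·61 + 6·(-19) = -208
  W = 113
  T = 246 + 4·598 − 3·(-208) − 2·113 = 3036
Change in T: 3036 − 2538 = 498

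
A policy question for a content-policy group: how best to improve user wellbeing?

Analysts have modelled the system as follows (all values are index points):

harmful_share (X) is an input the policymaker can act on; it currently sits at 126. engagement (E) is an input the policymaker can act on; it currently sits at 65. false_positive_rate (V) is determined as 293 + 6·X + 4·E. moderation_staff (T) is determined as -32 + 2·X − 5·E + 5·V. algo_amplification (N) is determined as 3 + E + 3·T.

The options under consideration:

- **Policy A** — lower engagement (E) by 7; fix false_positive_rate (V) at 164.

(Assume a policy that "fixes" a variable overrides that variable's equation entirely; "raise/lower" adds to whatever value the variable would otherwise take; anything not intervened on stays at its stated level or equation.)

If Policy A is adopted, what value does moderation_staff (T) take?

Policy A (E − 7, V := 164):
  X = 126
  E = 65 − 7 = 58
  V = 164
  T = -32 + 2·126 − 5·58 + 5·164 = 750

750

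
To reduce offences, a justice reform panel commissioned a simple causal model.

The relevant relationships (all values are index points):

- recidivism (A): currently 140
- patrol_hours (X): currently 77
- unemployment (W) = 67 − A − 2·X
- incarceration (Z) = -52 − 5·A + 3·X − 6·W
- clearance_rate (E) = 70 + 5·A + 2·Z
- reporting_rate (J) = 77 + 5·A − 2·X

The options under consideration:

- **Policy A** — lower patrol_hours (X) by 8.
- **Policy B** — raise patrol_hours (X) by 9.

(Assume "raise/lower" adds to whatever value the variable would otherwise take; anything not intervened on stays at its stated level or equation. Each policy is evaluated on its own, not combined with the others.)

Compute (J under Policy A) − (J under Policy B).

34

Policy A (X − 8):
  A = 140
  X = 77 − 8 = 69
  J = 77 + 5·140 − 2·69 = 639
Policy B (X + 9):
  A = 140
  X = 77 + 9 = 86
  J = 77 + 5·140 − 2·86 = 605
J: 639 − 605 = 34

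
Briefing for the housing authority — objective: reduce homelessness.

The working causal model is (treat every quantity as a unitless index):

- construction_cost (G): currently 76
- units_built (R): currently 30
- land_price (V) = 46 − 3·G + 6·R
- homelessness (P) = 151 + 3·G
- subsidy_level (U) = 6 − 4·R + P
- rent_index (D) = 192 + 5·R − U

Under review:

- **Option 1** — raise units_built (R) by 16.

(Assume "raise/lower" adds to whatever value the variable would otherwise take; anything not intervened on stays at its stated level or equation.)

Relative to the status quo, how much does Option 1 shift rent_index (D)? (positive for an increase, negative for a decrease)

144

Baseline:
  G = 76
  R = 30
  P = 151 + 3·76 = 379
  U = 6 − 4·30 + 379 = 265
  D = 192 + 5·30 − 265 = 77
Option 1 (R + 16):
  G = 76
  R = 30 + 16 = 46
  P = 151 + 3·76 = 379
  U = 6 − 4·46 + 379 = 201
  D = 192 + 5·46 − 201 = 221
Change in D: 221 − 77 = 144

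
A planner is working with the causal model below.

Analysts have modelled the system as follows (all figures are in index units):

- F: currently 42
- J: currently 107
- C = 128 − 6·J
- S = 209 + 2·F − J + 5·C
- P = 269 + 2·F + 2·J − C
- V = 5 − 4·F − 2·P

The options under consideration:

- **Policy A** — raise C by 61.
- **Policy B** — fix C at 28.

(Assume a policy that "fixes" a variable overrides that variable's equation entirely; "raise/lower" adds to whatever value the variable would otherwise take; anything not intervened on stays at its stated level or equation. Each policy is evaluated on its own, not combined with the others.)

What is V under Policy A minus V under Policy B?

-962

Policy A (C + 61):
  F = 42
  J = 107
  C = 128 − 6·107 (+61 from intervention) = -453
  P = 269 + 2·42 + 2·107 − (-453) = 1020
  V = 5 − 4·42 − 2·1020 = -2203
Policy B (C := 28):
  F = 42
  J = 107
  C = 28
  P = 269 + 2·42 + 2·107 − 28 = 539
  V = 5 − 4·42 − 2·539 = -1241
V: -2203 − (-1241) = -962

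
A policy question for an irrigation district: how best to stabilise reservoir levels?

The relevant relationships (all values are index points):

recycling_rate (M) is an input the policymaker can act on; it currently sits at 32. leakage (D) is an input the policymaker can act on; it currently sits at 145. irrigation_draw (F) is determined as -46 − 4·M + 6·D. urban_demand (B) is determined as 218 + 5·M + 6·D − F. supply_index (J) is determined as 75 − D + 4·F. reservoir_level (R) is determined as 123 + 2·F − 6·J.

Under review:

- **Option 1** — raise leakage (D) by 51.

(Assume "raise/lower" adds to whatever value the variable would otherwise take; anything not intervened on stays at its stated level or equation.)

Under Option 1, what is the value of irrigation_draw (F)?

1002

Option 1 (D + 51):
  M = 32
  D = 145 + 51 = 196
  F = -46 − 4·32 + 6·196 = 1002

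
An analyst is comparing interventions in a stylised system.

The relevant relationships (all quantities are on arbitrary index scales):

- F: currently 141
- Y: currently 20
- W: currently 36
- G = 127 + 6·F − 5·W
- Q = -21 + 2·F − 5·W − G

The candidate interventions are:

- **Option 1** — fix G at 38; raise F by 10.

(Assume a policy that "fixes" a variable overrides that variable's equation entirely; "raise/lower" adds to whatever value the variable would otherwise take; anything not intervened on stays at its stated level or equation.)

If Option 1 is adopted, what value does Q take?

Option 1 (G := 38, F + 10):
  F = 141 + 10 = 151
  W = 36
  G = 38
  Q = -21 + 2·151 − 5·36 − 38 = 63

63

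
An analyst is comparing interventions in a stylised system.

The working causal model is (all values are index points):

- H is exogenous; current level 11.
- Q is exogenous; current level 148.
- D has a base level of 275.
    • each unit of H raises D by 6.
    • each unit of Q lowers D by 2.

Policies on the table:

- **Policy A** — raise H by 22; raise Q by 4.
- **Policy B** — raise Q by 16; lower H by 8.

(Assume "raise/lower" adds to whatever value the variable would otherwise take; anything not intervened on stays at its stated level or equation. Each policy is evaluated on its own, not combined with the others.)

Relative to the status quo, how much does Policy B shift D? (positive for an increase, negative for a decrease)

-80

Baseline:
  H = 11
  Q = 148
  D = 275 + 6·11 − 2·148 = 45
Policy B (Q + 16, H − 8):
  H = 11 − 8 = 3
  Q = 148 + 16 = 164
  D = 275 + 6·3 − 2·164 = -35
Change in D: -35 − 45 = -80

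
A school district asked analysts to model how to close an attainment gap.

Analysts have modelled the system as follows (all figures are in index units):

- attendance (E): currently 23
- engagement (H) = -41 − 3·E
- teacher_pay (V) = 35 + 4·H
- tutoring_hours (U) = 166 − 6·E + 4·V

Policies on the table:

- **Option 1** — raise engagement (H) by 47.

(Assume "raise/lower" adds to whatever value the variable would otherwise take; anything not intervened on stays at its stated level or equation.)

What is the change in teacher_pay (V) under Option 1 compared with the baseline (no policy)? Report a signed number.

188

Baseline:
  E = 23
  H = -41 − 3·23 = -110
  V = 35 + 4·(-110) = -405
Option 1 (H + 47):
  E = 23
  H = -41 − 3·23 (+47 from intervention) = -63
  V = 35 + 4·(-63) = -217
Change in V: -217 − (-405) = 188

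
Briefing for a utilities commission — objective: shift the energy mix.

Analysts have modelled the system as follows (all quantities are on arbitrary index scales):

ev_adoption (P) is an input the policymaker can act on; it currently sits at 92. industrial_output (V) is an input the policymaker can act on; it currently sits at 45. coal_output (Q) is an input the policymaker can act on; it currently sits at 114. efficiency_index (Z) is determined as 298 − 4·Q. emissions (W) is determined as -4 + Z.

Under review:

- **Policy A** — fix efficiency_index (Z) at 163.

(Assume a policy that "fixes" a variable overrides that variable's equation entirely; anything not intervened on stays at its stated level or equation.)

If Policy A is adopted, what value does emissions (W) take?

159

Policy A (Z := 163):
  Q = 114
  Z = 163
  W = -4 + 163 = 159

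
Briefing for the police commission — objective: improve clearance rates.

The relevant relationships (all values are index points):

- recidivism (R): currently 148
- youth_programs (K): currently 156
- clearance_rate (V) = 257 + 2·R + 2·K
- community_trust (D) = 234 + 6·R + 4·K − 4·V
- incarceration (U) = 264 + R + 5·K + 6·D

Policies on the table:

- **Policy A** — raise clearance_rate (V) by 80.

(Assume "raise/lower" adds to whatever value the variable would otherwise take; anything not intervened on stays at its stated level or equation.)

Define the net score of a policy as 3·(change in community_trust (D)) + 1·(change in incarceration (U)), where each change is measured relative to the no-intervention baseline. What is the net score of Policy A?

Baseline:
  R = 148
  K = 156
  V = 257 + 2·148 + 2·156 = 865
  D = 234 + 6·148 + 4·156 − 4·865 = -1714
  U = 264 + 148 + 5·156 + 6·(-1714) = -9092
Policy A (V + 80):
  R = 148
  K = 156
  V = 257 + 2·148 + 2·156 (+80 from intervention) = 945
  D = 234 + 6·148 + 4·156 − 4·945 = -2034
  U = 264 + 148 + 5·156 + 6·(-2034) = -11012
ΔD = -2034 − (-1714) = -320; ΔU = -11012 − (-9092) = -1920
Score = 3·(-320) + 1·(-1920) = -2880

-2880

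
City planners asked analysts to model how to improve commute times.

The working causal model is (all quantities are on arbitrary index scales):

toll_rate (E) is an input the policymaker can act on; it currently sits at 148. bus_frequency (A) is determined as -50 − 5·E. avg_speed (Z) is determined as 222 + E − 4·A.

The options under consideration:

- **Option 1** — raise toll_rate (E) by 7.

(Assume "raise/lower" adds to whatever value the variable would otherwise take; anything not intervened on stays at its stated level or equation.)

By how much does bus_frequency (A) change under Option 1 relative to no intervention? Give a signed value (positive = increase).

-35

Baseline:
  E = 148
  A = -50 − 5·148 = -790
Option 1 (E + 7):
  E = 148 + 7 = 155
  A = -50 − 5·155 = -825
Change in A: -825 − (-790) = -35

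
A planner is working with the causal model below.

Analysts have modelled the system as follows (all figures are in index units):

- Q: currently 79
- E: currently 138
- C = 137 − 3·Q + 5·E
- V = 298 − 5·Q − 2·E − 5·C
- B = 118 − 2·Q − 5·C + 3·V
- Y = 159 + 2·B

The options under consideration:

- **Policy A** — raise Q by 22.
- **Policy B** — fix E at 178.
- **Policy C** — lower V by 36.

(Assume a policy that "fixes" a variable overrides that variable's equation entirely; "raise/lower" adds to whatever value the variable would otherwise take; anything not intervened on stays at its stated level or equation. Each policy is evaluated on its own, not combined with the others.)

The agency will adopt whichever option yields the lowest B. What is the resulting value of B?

Policy A (Q + 22):
  Q = 79 + 22 = 101
  E = 138
  C = 137 − 3·101 + 5·138 = 524
  V = 298 − 5·101 − 2·138 − 5·524 = -3103
  B = 118 − 2·101 − 5·524 + 3·(-3103) = -12013
Policy B (E := 178):
  Q = 79
  E = 178
  C = 137 − 3·79 + 5·178 = 790
  V = 298 − 5·79 − 2·178 − 5·790 = -4403
  B = 118 − 2·79 − 5·790 + 3·(-4403) = -17199
Policy C (V − 36):
  Q = 79
  E = 138
  C = 137 − 3·79 + 5·138 = 590
  V = 298 − 5·79 − 2·138 − 5·590 (−36 from intervention) = -3359
  B = 118 − 2·79 − 5·590 + 3·(-3359) = -13067
Comparing — Policy A: B=-12013, Policy B: B=-17199, Policy C: B=-13067. Lowest is -17199 (Policy B).

-17199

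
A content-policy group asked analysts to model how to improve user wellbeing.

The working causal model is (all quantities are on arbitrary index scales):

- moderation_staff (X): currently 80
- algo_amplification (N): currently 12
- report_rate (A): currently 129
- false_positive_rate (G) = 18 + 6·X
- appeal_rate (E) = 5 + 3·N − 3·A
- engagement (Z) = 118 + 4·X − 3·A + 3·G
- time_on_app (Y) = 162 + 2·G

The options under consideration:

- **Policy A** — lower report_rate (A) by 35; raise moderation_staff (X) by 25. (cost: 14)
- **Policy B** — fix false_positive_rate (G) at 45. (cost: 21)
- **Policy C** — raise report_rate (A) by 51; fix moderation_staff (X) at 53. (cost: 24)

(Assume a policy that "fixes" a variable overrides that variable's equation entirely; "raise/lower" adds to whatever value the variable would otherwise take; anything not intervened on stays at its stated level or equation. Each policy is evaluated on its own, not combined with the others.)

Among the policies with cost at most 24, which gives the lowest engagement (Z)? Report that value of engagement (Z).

186

Policy A (A − 35, X + 25):
  X = 80 + 25 = 105
  A = 129 − 35 = 94
  G = 18 + 6·105 = 648
  Z = 118 + 4·105 − 3·94 + 3·648 = 2200
Policy B (G := 45):
  X = 80
  A = 129
  G = 45
  Z = 118 + 4·80 − 3·129 + 3·45 = 186
Policy C (A + 51, X := 53):
  X = 53
  A = 129 + 51 = 180
  G = 18 + 6·53 = 336
  Z = 118 + 4·53 − 3·180 + 3·336 = 798
Comparing — Policy A: Z=2200, Policy B: Z=186, Policy C: Z=798. Lowest is 186 (Policy B).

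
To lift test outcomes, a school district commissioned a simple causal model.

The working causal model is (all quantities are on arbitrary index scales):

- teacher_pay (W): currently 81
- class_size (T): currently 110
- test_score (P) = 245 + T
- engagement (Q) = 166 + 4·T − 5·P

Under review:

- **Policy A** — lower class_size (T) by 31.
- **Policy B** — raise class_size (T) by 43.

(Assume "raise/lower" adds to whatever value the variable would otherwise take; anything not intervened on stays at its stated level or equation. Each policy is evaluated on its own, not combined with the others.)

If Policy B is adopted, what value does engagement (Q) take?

-1212

Policy B (T + 43):
  T = 110 + 43 = 153
  P = 245 + 153 = 398
  Q = 166 + 4·153 − 5·398 = -1212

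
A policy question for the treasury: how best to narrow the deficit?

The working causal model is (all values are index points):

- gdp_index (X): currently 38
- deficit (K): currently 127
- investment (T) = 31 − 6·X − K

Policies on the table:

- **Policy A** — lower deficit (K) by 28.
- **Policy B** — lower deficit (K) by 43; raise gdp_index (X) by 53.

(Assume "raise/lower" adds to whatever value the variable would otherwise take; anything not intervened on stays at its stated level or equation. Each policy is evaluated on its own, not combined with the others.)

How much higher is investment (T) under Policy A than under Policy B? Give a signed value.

Policy A (K − 28):
  X = 38
  K = 127 − 28 = 99
  T = 31 − 6·38 − 99 = -296
Policy B (K − 43, X + 53):
  X = 38 + 53 = 91
  K = 127 − 43 = 84
  T = 31 − 6·91 − 84 = -599
T: -296 − (-599) = 303

303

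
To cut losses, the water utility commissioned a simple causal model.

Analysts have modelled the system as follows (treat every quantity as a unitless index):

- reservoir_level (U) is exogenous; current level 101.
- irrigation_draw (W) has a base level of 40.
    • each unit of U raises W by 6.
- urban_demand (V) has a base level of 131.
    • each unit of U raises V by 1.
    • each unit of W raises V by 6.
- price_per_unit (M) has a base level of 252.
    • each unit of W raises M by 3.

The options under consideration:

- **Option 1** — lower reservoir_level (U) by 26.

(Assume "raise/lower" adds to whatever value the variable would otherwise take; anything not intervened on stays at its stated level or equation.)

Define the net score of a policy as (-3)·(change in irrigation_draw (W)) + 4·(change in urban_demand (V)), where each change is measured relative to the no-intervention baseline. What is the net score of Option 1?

-3380

Baseline:
  U = 101
  W = 40 + 6·101 = 646
  V = 131 + 101 + 6·646 = 4108
Option 1 (U − 26):
  U = 101 − 26 = 75
  W = 40 + 6·75 = 490
  V = 131 + 75 + 6·490 = 3146
ΔW = 490 − 646 = -156; ΔV = 3146 − 4108 = -962
Score = (-3)·(-156) + 4·(-962) = -3380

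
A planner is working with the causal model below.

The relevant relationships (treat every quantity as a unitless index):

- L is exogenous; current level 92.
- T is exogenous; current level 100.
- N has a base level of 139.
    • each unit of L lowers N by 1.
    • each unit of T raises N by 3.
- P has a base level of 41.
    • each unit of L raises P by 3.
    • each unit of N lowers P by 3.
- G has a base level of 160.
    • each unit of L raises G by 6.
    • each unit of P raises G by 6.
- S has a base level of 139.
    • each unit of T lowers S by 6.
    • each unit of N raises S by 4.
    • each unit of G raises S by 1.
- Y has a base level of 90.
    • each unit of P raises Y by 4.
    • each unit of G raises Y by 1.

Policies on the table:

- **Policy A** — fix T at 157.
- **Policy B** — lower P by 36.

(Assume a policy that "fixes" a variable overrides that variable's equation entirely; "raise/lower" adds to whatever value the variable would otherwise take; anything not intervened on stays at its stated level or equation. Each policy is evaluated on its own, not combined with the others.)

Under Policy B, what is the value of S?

Policy B (P − 36):
  L = 92
  T = 100
  N = 139 − 92 + 3·100 = 347
  P = 41 + 3·92 − 3·347 (−36 from intervention) = -760
  G = 160 + 6·92 + 6·(-760) = -3848
  S = 139 − 6·100 + 4·347 + (-3848) = -2921

-2921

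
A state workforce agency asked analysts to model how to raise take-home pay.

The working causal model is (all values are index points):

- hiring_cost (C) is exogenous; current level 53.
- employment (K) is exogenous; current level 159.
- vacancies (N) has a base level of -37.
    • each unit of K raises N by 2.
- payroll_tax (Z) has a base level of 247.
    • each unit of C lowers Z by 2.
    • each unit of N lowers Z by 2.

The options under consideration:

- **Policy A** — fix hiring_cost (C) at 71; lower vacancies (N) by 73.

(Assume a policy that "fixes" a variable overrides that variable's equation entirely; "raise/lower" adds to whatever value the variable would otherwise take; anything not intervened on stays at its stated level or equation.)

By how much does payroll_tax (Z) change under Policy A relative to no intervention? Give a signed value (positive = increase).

110

Baseline:
  C = 53
  K = 159
  N = -37 + 2·159 = 281
  Z = 247 − 2·53 − 2·281 = -421
Policy A (C := 71, N − 73):
  C = 71
  K = 159
  N = -37 + 2·159 (−73 from intervention) = 208
  Z = 247 − 2·71 − 2·208 = -311
Change in Z: -311 − (-421) = 110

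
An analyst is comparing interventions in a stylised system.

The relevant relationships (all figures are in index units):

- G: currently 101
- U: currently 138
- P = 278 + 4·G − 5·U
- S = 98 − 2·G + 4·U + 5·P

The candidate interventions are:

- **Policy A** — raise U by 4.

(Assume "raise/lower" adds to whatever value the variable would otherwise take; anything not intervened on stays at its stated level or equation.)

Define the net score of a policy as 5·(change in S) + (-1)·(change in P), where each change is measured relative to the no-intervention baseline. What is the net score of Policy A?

Baseline:
  G = 101
  U = 138
  P = 278 + 4·101 − 5·138 = -8
  S = 98 − 2·101 + 4·138 + 5·(-8) = 408
Policy A (U + 4):
  G = 101
  U = 138 + 4 = 142
  P = 278 + 4·101 − 5·142 = -28
  S = 98 − 2·101 + 4·142 + 5·(-28) = 324
ΔS = 324 − 408 = -84; ΔP = -28 − (-8) = -20
Score = 5·(-84) + (-1)·(-20) = -400

-400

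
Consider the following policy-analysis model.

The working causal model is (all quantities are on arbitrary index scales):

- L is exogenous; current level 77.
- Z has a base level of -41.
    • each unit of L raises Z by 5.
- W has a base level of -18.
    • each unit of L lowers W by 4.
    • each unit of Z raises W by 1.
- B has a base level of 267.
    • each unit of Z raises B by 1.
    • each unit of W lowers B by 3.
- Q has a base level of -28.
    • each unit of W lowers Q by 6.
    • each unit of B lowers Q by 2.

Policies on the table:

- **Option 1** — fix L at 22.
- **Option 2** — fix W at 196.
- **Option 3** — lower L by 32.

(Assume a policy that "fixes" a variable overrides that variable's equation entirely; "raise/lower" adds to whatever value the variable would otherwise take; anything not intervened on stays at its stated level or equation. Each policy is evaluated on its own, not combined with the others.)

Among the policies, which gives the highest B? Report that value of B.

493

Option 1 (L := 22):
  L = 22
  Z = -41 + 5·22 = 69
  W = -18 − 4·22 + 69 = -37
  B = 267 + 69 − 3·(-37) = 447
Option 2 (W := 196):
  L = 77
  Z = -41 + 5·77 = 344
  W = 196
  B = 267 + 344 − 3·196 = 23
Option 3 (L − 32):
  L = 77 − 32 = 45
  Z = -41 + 5·45 = 184
  W = -18 − 4·45 + 184 = -14
  B = 267 + 184 − 3·(-14) = 493
Comparing — Option 1: B=447, Option 2: B=23, Option 3: B=493. Highest is 493 (Option 3).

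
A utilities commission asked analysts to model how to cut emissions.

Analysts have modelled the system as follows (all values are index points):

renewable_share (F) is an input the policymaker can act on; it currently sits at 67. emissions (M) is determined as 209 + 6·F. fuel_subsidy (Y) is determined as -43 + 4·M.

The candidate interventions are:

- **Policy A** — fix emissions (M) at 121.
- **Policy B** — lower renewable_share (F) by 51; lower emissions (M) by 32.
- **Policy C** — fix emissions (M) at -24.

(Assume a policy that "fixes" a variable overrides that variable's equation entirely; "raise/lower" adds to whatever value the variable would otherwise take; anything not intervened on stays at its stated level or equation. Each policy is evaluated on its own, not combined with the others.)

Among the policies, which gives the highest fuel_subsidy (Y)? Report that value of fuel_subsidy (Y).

1049

Policy A (M := 121):
  F = 67
  M = 121
  Y = -43 + 4·121 = 441
Policy B (F − 51, M − 32):
  F = 67 − 51 = 16
  M = 209 + 6·16 (−32 from intervention) = 273
  Y = -43 + 4·273 = 1049
Policy C (M := -24):
  F = 67
  M = -24
  Y = -43 + 4·(-24) = -139
Comparing — Policy A: Y=441, Policy B: Y=1049, Policy C: Y=-139. Highest is 1049 (Policy B).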